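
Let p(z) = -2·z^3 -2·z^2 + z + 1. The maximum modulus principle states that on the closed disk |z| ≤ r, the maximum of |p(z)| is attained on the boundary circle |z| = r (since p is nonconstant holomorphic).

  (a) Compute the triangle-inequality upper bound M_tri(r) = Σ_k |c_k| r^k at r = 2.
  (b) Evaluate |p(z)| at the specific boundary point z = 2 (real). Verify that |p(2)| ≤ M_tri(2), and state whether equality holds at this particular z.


Coefficients: c_0 = 1, c_1 = 1, c_2 = -2, c_3 = -2. Radius r = 2.
Part (a). Triangle bound: M_tri(r) = Σ_k |c_k| r^k
  = |1|·2^0 + |1|·2^1 + |-2|·2^2 + |-2|·2^3
  = 1 + 2 + 8 + 16 = 27.
This bounds M(r) := max_{|z|=r} |p(z)| from above; equality holds iff all terms c_k z^k can be made to align in phase at a single z on |z|=r.
Part (b). At z = 2 (real, on the circle |z| = r):
  p(2) = (1)·2^0 + (1)·2^1 + (-2)·2^2 + (-2)·2^3 = -21.
  |p(2)| = 21.
Check: |p(2)| = 21 ≤ 27 = M_tri(2). ✓ Equality does not hold at z = 2 (the coefficients have mixed signs, so the terms do not all align in phase there).

M_tri(2) = 27; |p(2)| = 21; equality at z=2: no.


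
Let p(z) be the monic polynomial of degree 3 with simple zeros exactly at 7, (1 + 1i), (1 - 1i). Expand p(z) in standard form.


The polynomial is p(z) = ∏_{α ∈ S} (z − α), where S = {7, (1 + 1i), (1 - 1i)}.
Expanding the product yields: p(z) = z^3 -9·z^2 + 16·z -14.
Note conjugate pairs combine to real quadratics: (z − (1+1i))(z − (1−1i)) = z² − 2z + 2.
The resulting polynomial has degree 3 and real coefficients as required.

p(z) = z^3 -9·z^2 + 16·z -14.


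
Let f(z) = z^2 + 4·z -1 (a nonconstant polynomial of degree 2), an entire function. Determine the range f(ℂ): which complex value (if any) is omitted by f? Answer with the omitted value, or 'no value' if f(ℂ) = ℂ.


Little Picard bounds the complement of f(ℂ) to at most one point.
For every w ∈ ℂ, the equation p(z) − w = 0 is a nonconstant polynomial in z and hence has at least one root by the fundamental theorem of algebra. So p is surjective onto ℂ, omitting no value.

Omitted value: no value.


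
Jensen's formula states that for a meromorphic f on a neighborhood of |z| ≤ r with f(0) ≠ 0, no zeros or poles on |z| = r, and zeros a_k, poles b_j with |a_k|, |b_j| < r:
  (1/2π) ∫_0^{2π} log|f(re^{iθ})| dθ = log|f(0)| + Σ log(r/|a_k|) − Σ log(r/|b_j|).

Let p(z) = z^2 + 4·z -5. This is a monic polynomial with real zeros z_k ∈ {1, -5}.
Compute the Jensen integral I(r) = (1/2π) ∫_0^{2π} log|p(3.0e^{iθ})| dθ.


Zeros: -5, 1; r = 3.0.
Inside |z| < r: 1. Outside (|z| ≥ r): -5.
p(0) = -5, so log|p(0)| = log(5) = 1.6094.
Apply Jensen: I(r) = log|p(0)| + Σ_k log(r/|z_k|), summed over zeros inside |z| < r.
  log(r/|z_k|) for z_k = 1: log(3.0/1) = 1.0986
  Outside zeros (-5) contribute nothing to the Jensen sum.
Sum over inside zeros: 1.0986.
I(r) = log|p(0)| + (inside sum) = 1.6094 + 1.0986 = 2.7081.
Note: since some zeros are outside |z| ≤ r, the simplified n·log(r) form does NOT apply — only the inside zeros contribute.

I(r) ≈ 2.7081.


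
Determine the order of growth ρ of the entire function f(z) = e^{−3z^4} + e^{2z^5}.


Each summand is entire of order 4 and 5 respectively (as in the single-exponential case). The order of a sum is at most the max of the orders, so ρ ≤ 5. For the lower bound: on |z|=r choose arg z so that 2z^5 is real positive; then |e^{2z^5}| = e^{2r^5} while |e^{-3z^4}| ≤ e^{3r^4} = o(e^{2r^5}). So |f| ≥ e^{2r^5}(1 − o(1)) and ρ ≥ 5. Hence ρ = max(4, 5) = 5.
Therefore ρ = 5.

Order ρ = 5.


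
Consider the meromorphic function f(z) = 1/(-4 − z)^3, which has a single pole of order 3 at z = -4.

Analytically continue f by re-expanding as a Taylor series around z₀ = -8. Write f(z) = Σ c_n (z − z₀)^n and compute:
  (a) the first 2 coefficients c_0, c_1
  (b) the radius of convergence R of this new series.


Let w = z − z₀, so z = z₀ + w.
Then -4 − z = -4 − (z₀ + w) = (-4 − z₀) − w = 4 − w.
f(z) = 1/(4 − w)^3 = (1/(4)^3) · (1 − w/(4))^{−3}.
By the binomial series (1−u)^{−3} = Σ_{n≥0} C(n+2, 2) u^n for |u|<1, with u = w/(4):
  c_n = C(n+2, 2) / (4)^(n+3).
  c_0 = 1/(4)^3 = 1/64.
  c_1 = 3/(4)^4 = 3/256.
The series is valid for |w/d| < 1, i.e. |z − z₀| < |d|.
Radius of convergence: R = |-4 − z₀| = |4| = 4 (distance from z₀ to the singularity z = -4).

c_0 = 1/64, c_1 = 3/256; R = 4.


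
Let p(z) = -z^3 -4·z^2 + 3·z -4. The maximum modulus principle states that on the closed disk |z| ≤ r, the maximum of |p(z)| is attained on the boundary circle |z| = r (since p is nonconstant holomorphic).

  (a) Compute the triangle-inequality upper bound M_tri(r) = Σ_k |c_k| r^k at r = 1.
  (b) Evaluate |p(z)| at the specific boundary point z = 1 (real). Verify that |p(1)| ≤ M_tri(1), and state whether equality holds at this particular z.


Coefficients: c_0 = -4, c_1 = 3, c_2 = -4, c_3 = -1. Radius r = 1.
Part (a). Triangle bound: M_tri(r) = Σ_k |c_k| r^k
  = |-4|·1^0 + |3|·1^1 + |-4|·1^2 + |-1|·1^3
  = 4 + 3 + 4 + 1 = 12.
This bounds M(r) := max_{|z|=r} |p(z)| from above; equality holds iff all terms c_k z^k can be made to align in phase at a single z on |z|=r.
Part (b). At z = 1 (real, on the circle |z| = r):
  p(1) = (-4)·1^0 + (3)·1^1 + (-4)·1^2 + (-1)·1^3 = -6.
  |p(1)| = 6.
Check: |p(1)| = 6 ≤ 12 = M_tri(1). ✓ Equality does not hold at z = 1 (the coefficients have mixed signs, so the terms do not all align in phase there).

M_tri(1) = 12; |p(1)| = 6; equality at z=1: no.


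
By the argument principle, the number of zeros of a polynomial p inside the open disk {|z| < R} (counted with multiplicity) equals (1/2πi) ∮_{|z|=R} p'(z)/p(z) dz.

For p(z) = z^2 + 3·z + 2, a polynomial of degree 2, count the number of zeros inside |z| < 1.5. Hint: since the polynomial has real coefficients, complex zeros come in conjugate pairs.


The zeros of p are: -2, -1.
Their magnitudes are: 2, 1.
Zeros with |z| < R = 1.5: -1.
Count = 1.
By the argument principle, (1/2πi) ∮_{|z|=R} p'(z)/p(z) dz equals exactly this count.

Number of zeros inside |z| < 1.5: 1.


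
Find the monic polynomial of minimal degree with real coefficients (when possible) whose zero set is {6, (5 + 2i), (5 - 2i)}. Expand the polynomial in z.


The polynomial is p(z) = ∏_{α ∈ S} (z − α), where S = {6, (5 + 2i), (5 - 2i)}.
Expanding the product yields: p(z) = z^3 -16·z^2 + 89·z -174.
Note conjugate pairs combine to real quadratics: (z − (5+2i))(z − (5−2i)) = z² − 10z + 29.
The resulting polynomial has degree 3 and real coefficients as required.

p(z) = z^3 -16·z^2 + 89·z -174.


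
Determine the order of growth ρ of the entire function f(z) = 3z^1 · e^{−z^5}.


M(r) = max_{|z|=r} |3|·|z|^1·|e^{−z^5}| = 3·r^1 · e^{1r^5} (the factors attain their maxima compatibly on |z|=r). Then log M(r) = log 3 + 1·log r + 1r^5, dominated by the last term, so log log M(r) ~ 5·log r. The polynomial factor 3z^1 contributes only a log r term and does not affect the order. ρ = 5.
Therefore ρ = 5.

Order ρ = 5.


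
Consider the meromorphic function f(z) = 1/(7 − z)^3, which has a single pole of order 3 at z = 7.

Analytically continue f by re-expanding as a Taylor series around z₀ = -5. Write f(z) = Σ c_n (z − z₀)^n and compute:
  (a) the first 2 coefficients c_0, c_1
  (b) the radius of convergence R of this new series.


Let w = z − z₀, so z = z₀ + w.
Then 7 − z = 7 − (z₀ + w) = (7 − z₀) − w = 12 − w.
f(z) = 1/(12 − w)^3 = (1/(12)^3) · (1 − w/(12))^{−3}.
By the binomial series (1−u)^{−3} = Σ_{n≥0} C(n+2, 2) u^n for |u|<1, with u = w/(12):
  c_n = C(n+2, 2) / (12)^(n+3).
  c_0 = 1/(12)^3 = 1/1728.
  c_1 = 3/(12)^4 = 1/6912.
The series is valid for |w/d| < 1, i.e. |z − z₀| < |d|.
Radius of convergence: R = |7 − z₀| = |12| = 12 (distance from z₀ to the singularity z = 7).

c_0 = 1/1728, c_1 = 1/6912; R = 12.


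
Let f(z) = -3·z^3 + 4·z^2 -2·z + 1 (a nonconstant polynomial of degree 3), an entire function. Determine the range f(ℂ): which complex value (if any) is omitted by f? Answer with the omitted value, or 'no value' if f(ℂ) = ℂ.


Little Picard bounds the complement of f(ℂ) to at most one point.
For every w ∈ ℂ, the equation p(z) − w = 0 is a nonconstant polynomial in z and hence has at least one root by the fundamental theorem of algebra. So p is surjective onto ℂ, omitting no value.

Omitted value: no value.


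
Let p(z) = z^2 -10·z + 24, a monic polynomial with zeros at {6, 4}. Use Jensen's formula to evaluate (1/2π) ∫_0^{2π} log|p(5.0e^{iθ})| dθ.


Zeros: 4, 6; r = 5.0.
Inside |z| < r: 4. Outside (|z| ≥ r): 6.
p(0) = 24, so log|p(0)| = log(24) = 3.1781.
Apply Jensen: I(r) = log|p(0)| + Σ_k log(r/|z_k|), summed over zeros inside |z| < r.
  log(r/|z_k|) for z_k = 4: log(5.0/4) = 0.2231
  Outside zeros (6) contribute nothing to the Jensen sum.
Sum over inside zeros: 0.2231.
I(r) = log|p(0)| + (inside sum) = 3.1781 + 0.2231 = 3.4012.
Note: since some zeros are outside |z| ≤ r, the simplified n·log(r) form does NOT apply — only the inside zeros contribute.

I(r) ≈ 3.4012.


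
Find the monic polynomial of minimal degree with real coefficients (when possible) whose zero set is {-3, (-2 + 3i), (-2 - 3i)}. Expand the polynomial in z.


The polynomial is p(z) = ∏_{α ∈ S} (z − α), where S = {-3, (-2 + 3i), (-2 - 3i)}.
Expanding the product yields: p(z) = z^3 + 7·z^2 + 25·z + 39.
Note conjugate pairs combine to real quadratics: (z − (-2+3i))(z − (-2−3i)) = z² + 4z + 13.
The resulting polynomial has degree 3 and real coefficients as required.

p(z) = z^3 + 7·z^2 + 25·z + 39.


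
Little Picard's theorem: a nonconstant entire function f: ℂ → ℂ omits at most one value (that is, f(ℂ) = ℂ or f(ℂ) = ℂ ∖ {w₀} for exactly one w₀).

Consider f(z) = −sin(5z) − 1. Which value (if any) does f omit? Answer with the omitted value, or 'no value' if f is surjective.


Little Picard bounds the complement of f(ℂ) to at most one point.
sin is entire and surjective onto ℂ: for every w ∈ ℂ, sin(ζ) = w has a solution ζ ∈ ℂ (e.g., via the complex inverse arcsin). With ζ = 5z this gives z = ζ/(5). Then -1·sin(5z) takes every value in -1·ℂ = ℂ, and adding -1 is a bijection of ℂ. So f is surjective and omits no value. (Note: only on the real line is sin bounded by [−1, 1].)

Omitted value: no value.


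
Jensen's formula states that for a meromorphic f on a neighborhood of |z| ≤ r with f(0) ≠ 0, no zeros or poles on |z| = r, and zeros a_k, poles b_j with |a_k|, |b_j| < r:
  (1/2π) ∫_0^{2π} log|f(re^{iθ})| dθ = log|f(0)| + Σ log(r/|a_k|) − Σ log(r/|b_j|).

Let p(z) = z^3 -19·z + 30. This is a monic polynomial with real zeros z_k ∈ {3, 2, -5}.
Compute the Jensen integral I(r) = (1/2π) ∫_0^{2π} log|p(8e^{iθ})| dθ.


Zeros: -5, 2, 3; r = 8.
Inside |z| < r: -5, 2, 3. Outside (|z| ≥ r): ∅.
p(0) = 30, so log|p(0)| = log(30) = 3.4012.
Apply Jensen: I(r) = log|p(0)| + Σ_k log(r/|z_k|), summed over zeros inside |z| < r.
  log(r/|z_k|) for z_k = 3: log(8/3) = 0.9808
  log(r/|z_k|) for z_k = 2: log(8/2) = 1.3863
  log(r/|z_k|) for z_k = -5: log(8/5) = 0.4700
Sum over inside zeros: 2.8371.
I(r) = log|p(0)| + (inside sum) = 3.4012 + 2.8371 = 6.2383.
Closed form (all zeros inside, monic): I(r) = n·log(r) = 3·log(8) = 6.2383. ✓

I(r) ≈ 6.2383.


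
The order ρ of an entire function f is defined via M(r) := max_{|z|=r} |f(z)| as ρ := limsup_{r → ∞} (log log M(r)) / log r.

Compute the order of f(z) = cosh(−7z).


cosh(w) is a linear combination of e^{iw} and e^{−iw} (or e^w, e^{−w} in the hyperbolic case), so |cosh(w)| ≤ e^{|w|}. With w = −7z, |w| ≤ 7|z| + 0 = 7r + 0 on |z| = r, giving M(r) ≤ e^{7r + 0}, so ρ ≤ 1. On a suitable ray (z = it for sin/cos; z = t for sinh/cosh, t real → ∞), |cosh(−7z)| grows like e^{7|t|}/2, so ρ ≥ 1. Hence ρ = 1.
Therefore ρ = 1.

Order ρ = 1.


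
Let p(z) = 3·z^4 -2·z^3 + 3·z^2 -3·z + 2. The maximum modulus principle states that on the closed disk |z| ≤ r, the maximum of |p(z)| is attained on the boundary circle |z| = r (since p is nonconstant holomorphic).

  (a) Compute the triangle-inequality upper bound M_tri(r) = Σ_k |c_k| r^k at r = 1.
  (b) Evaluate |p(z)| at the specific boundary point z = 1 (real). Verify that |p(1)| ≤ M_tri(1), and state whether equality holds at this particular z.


Coefficients: c_0 = 2, c_1 = -3, c_2 = 3, c_3 = -2, c_4 = 3. Radius r = 1.
Part (a). Triangle bound: M_tri(r) = Σ_k |c_k| r^k
  = |2|·1^0 + |-3|·1^1 + |3|·1^2 + |-2|·1^3 + |3|·1^4
  = 2 + 3 + 3 + 2 + 3 = 13.
This bounds M(r) := max_{|z|=r} |p(z)| from above; equality holds iff all terms c_k z^k can be made to align in phase at a single z on |z|=r.
Part (b). At z = 1 (real, on the circle |z| = r):
  p(1) = (2)·1^0 + (-3)·1^1 + (3)·1^2 + (-2)·1^3 + (3)·1^4 = 3.
  |p(1)| = 3.
Check: |p(1)| = 3 ≤ 13 = M_tri(1). ✓ Equality does not hold at z = 1 (the coefficients have mixed signs, so the terms do not all align in phase there).

M_tri(1) = 13; |p(1)| = 3; equality at z=1: no.


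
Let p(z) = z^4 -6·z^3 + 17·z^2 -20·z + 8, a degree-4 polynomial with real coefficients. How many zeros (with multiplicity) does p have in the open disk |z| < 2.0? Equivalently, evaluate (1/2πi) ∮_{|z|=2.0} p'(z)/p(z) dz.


The zeros of p are: 1, 1, (2 + 2i), (2 - 2i).
Their magnitudes are: 1, 1, 2.828, 2.828.
Zeros with |z| < R = 2.0: 1, 1.
Count = 2.
By the argument principle, (1/2πi) ∮_{|z|=R} p'(z)/p(z) dz equals exactly this count.

Number of zeros inside |z| < 2.0: 2.


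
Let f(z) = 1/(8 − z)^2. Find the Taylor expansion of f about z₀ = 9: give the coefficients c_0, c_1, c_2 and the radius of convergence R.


Let w = z − z₀, so z = z₀ + w.
Then 8 − z = 8 − (z₀ + w) = (8 − z₀) − w = -1 − w.
f(z) = 1/(-1 − w)^2 = (1/(-1)^2) · (1 − w/(-1))^{−2}.
By the binomial series (1−u)^{−2} = Σ_{n≥0} C(n+1, 1) u^n for |u|<1, with u = w/(-1):
  c_n = C(n+1, 1) / (-1)^(n+2).
  c_0 = 1/(-1)^2 = 1.
  c_1 = 2/(-1)^3 = -2.
  c_2 = 3/(-1)^4 = 3.
The series is valid for |w/d| < 1, i.e. |z − z₀| < |d|.
Radius of convergence: R = |8 − z₀| = |-1| = 1 (distance from z₀ to the singularity z = 8).

c_0 = 1, c_1 = -2, c_2 = 3; R = 1.


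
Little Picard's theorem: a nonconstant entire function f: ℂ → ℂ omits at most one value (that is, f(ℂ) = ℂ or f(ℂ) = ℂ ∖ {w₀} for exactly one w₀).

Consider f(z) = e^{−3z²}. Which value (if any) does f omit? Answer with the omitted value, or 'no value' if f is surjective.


Little Picard bounds the complement of f(ℂ) to at most one point.
The exponent g(z) = −3z² is a nonconstant polynomial, hence surjective onto ℂ. So e^{g(z)} takes every value in {e^w : w ∈ ℂ} = ℂ ∖ {0}. Adding 0 shifts the range to ℂ ∖ {0}. f omits exactly 0.

Omitted value: 0.


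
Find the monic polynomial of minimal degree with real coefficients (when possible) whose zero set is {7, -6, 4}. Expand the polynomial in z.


The polynomial is p(z) = ∏_{α ∈ S} (z − α), where S = {7, -6, 4}.
Expanding the product yields: p(z) = z^3 -5·z^2 -38·z + 168.
The resulting polynomial has degree 3 and real coefficients as required.

p(z) = z^3 -5·z^2 -38·z + 168.


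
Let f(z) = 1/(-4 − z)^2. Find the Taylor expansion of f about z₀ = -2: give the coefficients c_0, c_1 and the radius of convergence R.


Let w = z − z₀, so z = z₀ + w.
Then -4 − z = -4 − (z₀ + w) = (-4 − z₀) − w = -2 − w.
f(z) = 1/(-2 − w)^2 = (1/(-2)^2) · (1 − w/(-2))^{−2}.
By the binomial series (1−u)^{−2} = Σ_{n≥0} C(n+1, 1) u^n for |u|<1, with u = w/(-2):
  c_n = C(n+1, 1) / (-2)^(n+2).
  c_0 = 1/(-2)^2 = 1/4.
  c_1 = 2/(-2)^3 = -1/4.
The series is valid for |w/d| < 1, i.e. |z − z₀| < |d|.
Radius of convergence: R = |-4 − z₀| = |-2| = 2 (distance from z₀ to the singularity z = -4).

c_0 = 1/4, c_1 = -1/4; R = 2.


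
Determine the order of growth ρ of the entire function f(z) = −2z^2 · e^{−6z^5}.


M(r) = max_{|z|=r} |-2|·|z|^2·|e^{−6z^5}| = 2·r^2 · e^{6r^5} (the factors attain their maxima compatibly on |z|=r). Then log M(r) = log 2 + 2·log r + 6r^5, dominated by the last term, so log log M(r) ~ 5·log r. The polynomial factor -2z^2 contributes only a log r term and does not affect the order. ρ = 5.
Therefore ρ = 5.

Order ρ = 5.


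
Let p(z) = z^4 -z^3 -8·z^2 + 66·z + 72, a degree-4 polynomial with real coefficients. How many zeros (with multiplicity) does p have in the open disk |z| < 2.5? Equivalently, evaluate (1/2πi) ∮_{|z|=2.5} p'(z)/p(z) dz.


The zeros of p are: -1, (3 + 3i), (3 - 3i), -4.
Their magnitudes are: 1, 4.243, 4.243, 4.
Zeros with |z| < R = 2.5: -1.
Count = 1.
By the argument principle, (1/2πi) ∮_{|z|=R} p'(z)/p(z) dz equals exactly this count.

Number of zeros inside |z| < 2.5: 1.


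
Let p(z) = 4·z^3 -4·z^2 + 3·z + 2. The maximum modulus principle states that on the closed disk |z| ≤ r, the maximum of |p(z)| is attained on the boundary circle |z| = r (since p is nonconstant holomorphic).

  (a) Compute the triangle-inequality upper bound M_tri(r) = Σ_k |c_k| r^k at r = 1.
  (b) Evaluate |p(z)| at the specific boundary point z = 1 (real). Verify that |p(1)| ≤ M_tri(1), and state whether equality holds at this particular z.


Coefficients: c_0 = 2, c_1 = 3, c_2 = -4, c_3 = 4. Radius r = 1.
Part (a). Triangle bound: M_tri(r) = Σ_k |c_k| r^k
  = |2|·1^0 + |3|·1^1 + |-4|·1^2 + |4|·1^3
  = 2 + 3 + 4 + 4 = 13.
This bounds M(r) := max_{|z|=r} |p(z)| from above; equality holds iff all terms c_k z^k can be made to align in phase at a single z on |z|=r.
Part (b). At z = 1 (real, on the circle |z| = r):
  p(1) = (2)·1^0 + (3)·1^1 + (-4)·1^2 + (4)·1^3 = 5.
  |p(1)| = 5.
Check: |p(1)| = 5 ≤ 13 = M_tri(1). ✓ Equality does not hold at z = 1 (the coefficients have mixed signs, so the terms do not all align in phase there).

M_tri(1) = 13; |p(1)| = 5; equality at z=1: no.


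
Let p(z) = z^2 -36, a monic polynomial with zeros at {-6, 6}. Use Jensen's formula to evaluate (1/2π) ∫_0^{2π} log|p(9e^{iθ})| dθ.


Zeros: -6, 6; r = 9.
Inside |z| < r: -6, 6. Outside (|z| ≥ r): ∅.
p(0) = -36, so log|p(0)| = log(36) = 3.5835.
Apply Jensen: I(r) = log|p(0)| + Σ_k log(r/|z_k|), summed over zeros inside |z| < r.
  log(r/|z_k|) for z_k = -6: log(9/6) = 0.4055
  log(r/|z_k|) for z_k = 6: log(9/6) = 0.4055
Sum over inside zeros: 0.8109.
I(r) = log|p(0)| + (inside sum) = 3.5835 + 0.8109 = 4.3944.
Closed form (all zeros inside, monic): I(r) = n·log(r) = 2·log(9) = 4.3944. ✓

I(r) ≈ 4.3944.


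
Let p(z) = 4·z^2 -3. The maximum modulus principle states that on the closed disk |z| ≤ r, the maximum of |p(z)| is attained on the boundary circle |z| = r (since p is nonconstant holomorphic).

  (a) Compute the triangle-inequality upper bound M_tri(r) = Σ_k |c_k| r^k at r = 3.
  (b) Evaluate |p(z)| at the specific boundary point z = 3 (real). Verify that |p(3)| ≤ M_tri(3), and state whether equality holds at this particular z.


Coefficients: c_0 = -3, c_1 = 0, c_2 = 4. Radius r = 3.
Part (a). Triangle bound: M_tri(r) = Σ_k |c_k| r^k
  = |-3|·3^0 + |0|·3^1 + |4|·3^2
  = 3 + 0 + 36 = 39.
This bounds M(r) := max_{|z|=r} |p(z)| from above; equality holds iff all terms c_k z^k can be made to align in phase at a single z on |z|=r.
Part (b). At z = 3 (real, on the circle |z| = r):
  p(3) = (-3)·3^0 + (0)·3^1 + (4)·3^2 = 33.
  |p(3)| = 33.
Check: |p(3)| = 33 ≤ 39 = M_tri(3). ✓ Equality does not hold at z = 3 (the coefficients have mixed signs, so the terms do not all align in phase there).

M_tri(3) = 39; |p(3)| = 33; equality at z=3: no.


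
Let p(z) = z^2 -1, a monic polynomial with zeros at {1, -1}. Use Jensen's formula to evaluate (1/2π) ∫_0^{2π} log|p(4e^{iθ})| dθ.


Zeros: -1, 1; r = 4.
Inside |z| < r: -1, 1. Outside (|z| ≥ r): ∅.
p(0) = -1, so log|p(0)| = log(1) = 0.0000.
Apply Jensen: I(r) = log|p(0)| + Σ_k log(r/|z_k|), summed over zeros inside |z| < r.
  log(r/|z_k|) for z_k = 1: log(4/1) = 1.3863
  log(r/|z_k|) for z_k = -1: log(4/1) = 1.3863
Sum over inside zeros: 2.7726.
I(r) = log|p(0)| + (inside sum) = 0.0000 + 2.7726 = 2.7726.
Closed form (all zeros inside, monic): I(r) = n·log(r) = 2·log(4) = 2.7726. ✓

I(r) ≈ 2.7726.


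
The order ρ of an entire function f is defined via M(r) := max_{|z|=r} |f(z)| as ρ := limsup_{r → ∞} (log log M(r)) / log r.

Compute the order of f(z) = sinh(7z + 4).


sinh(w) is a linear combination of e^{iw} and e^{−iw} (or e^w, e^{−w} in the hyperbolic case), so |sinh(w)| ≤ e^{|w|}. With w = 7z + 4, |w| ≤ 7|z| + 4 = 7r + 4 on |z| = r, giving M(r) ≤ e^{7r + 4}, so ρ ≤ 1. On a suitable ray (z = it for sin/cos; z = t for sinh/cosh, t real → ∞), |sinh(7z + 4)| grows like e^{7|t|}/2, so ρ ≥ 1. Hence ρ = 1.
Therefore ρ = 1.

Order ρ = 1.


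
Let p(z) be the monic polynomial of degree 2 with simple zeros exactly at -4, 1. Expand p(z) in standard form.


The polynomial is p(z) = ∏_{α ∈ S} (z − α), where S = {-4, 1}.
Expanding the product yields: p(z) = z^2 + 3·z -4.
The resulting polynomial has degree 2 and real coefficients as required.

p(z) = z^2 + 3·z -4.


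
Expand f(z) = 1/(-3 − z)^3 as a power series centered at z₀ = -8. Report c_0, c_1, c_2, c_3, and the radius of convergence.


Let w = z − z₀, so z = z₀ + w.
Then -3 − z = -3 − (z₀ + w) = (-3 − z₀) − w = 5 − w.
f(z) = 1/(5 − w)^3 = (1/(5)^3) · (1 − w/(5))^{−3}.
By the binomial series (1−u)^{−3} = Σ_{n≥0} C(n+2, 2) u^n for |u|<1, with u = w/(5):
  c_n = C(n+2, 2) / (5)^(n+3).
  c_0 = 1/(5)^3 = 1/125.
  c_1 = 3/(5)^4 = 3/625.
  c_2 = 6/(5)^5 = 6/3125.
  c_3 = 10/(5)^6 = 2/3125.
The series is valid for |w/d| < 1, i.e. |z − z₀| < |d|.
Radius of convergence: R = |-3 − z₀| = |5| = 5 (distance from z₀ to the singularity z = -3).

c_0 = 1/125, c_1 = 3/625, c_2 = 6/3125, c_3 = 2/3125; R = 5.


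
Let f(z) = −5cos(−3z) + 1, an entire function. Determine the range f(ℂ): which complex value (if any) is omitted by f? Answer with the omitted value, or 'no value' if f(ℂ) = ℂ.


Little Picard bounds the complement of f(ℂ) to at most one point.
cos is entire and surjective onto ℂ: for every w ∈ ℂ, cos(ζ) = w has a solution ζ ∈ ℂ (e.g., via the complex inverse arccos). With ζ = −3z this gives z = ζ/(-3). Then -5·cos(−3z) takes every value in -5·ℂ = ℂ, and adding 1 is a bijection of ℂ. So f is surjective and omits no value. (Note: only on the real line is cos bounded by [−1, 1].)

Omitted value: no value.


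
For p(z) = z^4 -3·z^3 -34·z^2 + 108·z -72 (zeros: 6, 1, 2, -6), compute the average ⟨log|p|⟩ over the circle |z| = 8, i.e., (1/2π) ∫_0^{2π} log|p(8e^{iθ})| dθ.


Zeros: -6, 1, 2, 6; r = 8.
Inside |z| < r: -6, 1, 2, 6. Outside (|z| ≥ r): ∅.
p(0) = -72, so log|p(0)| = log(72) = 4.2767.
Apply Jensen: I(r) = log|p(0)| + Σ_k log(r/|z_k|), summed over zeros inside |z| < r.
  log(r/|z_k|) for z_k = 6: log(8/6) = 0.2877
  log(r/|z_k|) for z_k = 1: log(8/1) = 2.0794
  log(r/|z_k|) for z_k = 2: log(8/2) = 1.3863
  log(r/|z_k|) for z_k = -6: log(8/6) = 0.2877
Sum over inside zeros: 4.0411.
I(r) = log|p(0)| + (inside sum) = 4.2767 + 4.0411 = 8.3178.
Closed form (all zeros inside, monic): I(r) = n·log(r) = 4·log(8) = 8.3178. ✓

I(r) ≈ 8.3178.


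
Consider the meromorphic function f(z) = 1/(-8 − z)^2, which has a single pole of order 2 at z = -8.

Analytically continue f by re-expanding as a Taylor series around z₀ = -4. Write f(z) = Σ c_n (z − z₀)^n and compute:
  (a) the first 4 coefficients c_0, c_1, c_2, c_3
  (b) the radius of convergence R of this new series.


Let w = z − z₀, so z = z₀ + w.
Then -8 − z = -8 − (z₀ + w) = (-8 − z₀) − w = -4 − w.
f(z) = 1/(-4 − w)^2 = (1/(-4)^2) · (1 − w/(-4))^{−2}.
By the binomial series (1−u)^{−2} = Σ_{n≥0} C(n+1, 1) u^n for |u|<1, with u = w/(-4):
  c_n = C(n+1, 1) / (-4)^(n+2).
  c_0 = 1/(-4)^2 = 1/16.
  c_1 = 2/(-4)^3 = -1/32.
  c_2 = 3/(-4)^4 = 3/256.
  c_3 = 4/(-4)^5 = -1/256.
The series is valid for |w/d| < 1, i.e. |z − z₀| < |d|.
Radius of convergence: R = |-8 − z₀| = |-4| = 4 (distance from z₀ to the singularity z = -8).

c_0 = 1/16, c_1 = -1/32, c_2 = 3/256, c_3 = -1/256; R = 4.


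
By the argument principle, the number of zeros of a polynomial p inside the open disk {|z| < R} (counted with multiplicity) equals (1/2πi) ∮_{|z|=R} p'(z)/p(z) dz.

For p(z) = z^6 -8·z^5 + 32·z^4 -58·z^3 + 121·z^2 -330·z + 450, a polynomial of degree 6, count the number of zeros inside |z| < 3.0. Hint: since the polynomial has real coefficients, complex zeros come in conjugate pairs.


The zeros of p are: (2 + 1i), (2 - 1i), (3 + 3i), (3 - 3i), (-1 + 2i), (-1 - 2i).
Their magnitudes are: 2.236, 2.236, 4.243, 4.243, 2.236, 2.236.
Zeros with |z| < R = 3.0: (2 + 1i), (2 - 1i), (-1 + 2i), (-1 - 2i).
Count = 4.
By the argument principle, (1/2πi) ∮_{|z|=R} p'(z)/p(z) dz equals exactly this count.

Number of zeros inside |z| < 3.0: 4.


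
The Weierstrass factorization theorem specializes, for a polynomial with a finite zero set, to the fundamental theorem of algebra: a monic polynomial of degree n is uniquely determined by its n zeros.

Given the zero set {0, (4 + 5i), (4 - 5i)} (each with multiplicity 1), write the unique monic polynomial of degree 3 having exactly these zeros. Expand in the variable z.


The polynomial is p(z) = ∏_{α ∈ S} (z − α), where S = {0, (4 + 5i), (4 - 5i)}.
Expanding the product yields: p(z) = z^3 -8·z^2 + 41·z.
Note conjugate pairs combine to real quadratics: (z − (4+5i))(z − (4−5i)) = z² − 8z + 41.
The resulting polynomial has degree 3 and real coefficients as required.

p(z) = z^3 -8·z^2 + 41·z.


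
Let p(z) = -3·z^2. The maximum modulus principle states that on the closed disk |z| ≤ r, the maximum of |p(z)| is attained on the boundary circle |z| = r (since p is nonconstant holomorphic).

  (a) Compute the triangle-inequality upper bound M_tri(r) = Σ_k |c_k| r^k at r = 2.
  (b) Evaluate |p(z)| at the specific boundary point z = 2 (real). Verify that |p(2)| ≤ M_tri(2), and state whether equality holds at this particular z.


Coefficients: c_0 = 0, c_1 = 0, c_2 = -3. Radius r = 2.
Part (a). Triangle bound: M_tri(r) = Σ_k |c_k| r^k
  = |0|·2^0 + |0|·2^1 + |-3|·2^2
  = 0 + 0 + 12 = 12.
This bounds M(r) := max_{|z|=r} |p(z)| from above; equality holds iff all terms c_k z^k can be made to align in phase at a single z on |z|=r.
Part (b). At z = 2 (real, on the circle |z| = r):
  p(2) = (0)·2^0 + (0)·2^1 + (-3)·2^2 = -12.
  |p(2)| = 12.
Since all nonzero coefficients share the same sign, |p(2)| = 12 = M_tri(2); the triangle bound is attained at z = 2, so in fact M(r) = 12.

M_tri(2) = 12; |p(2)| = 12; equality at z=2: yes.


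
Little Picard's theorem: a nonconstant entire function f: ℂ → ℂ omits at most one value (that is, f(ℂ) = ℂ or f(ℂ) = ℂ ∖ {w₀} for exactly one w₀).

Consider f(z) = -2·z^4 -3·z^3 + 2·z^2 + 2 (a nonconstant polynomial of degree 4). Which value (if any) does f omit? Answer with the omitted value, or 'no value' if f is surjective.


Little Picard bounds the complement of f(ℂ) to at most one point.
For every w ∈ ℂ, the equation p(z) − w = 0 is a nonconstant polynomial in z and hence has at least one root by the fundamental theorem of algebra. So p is surjective onto ℂ, omitting no value.

Omitted value: no value.


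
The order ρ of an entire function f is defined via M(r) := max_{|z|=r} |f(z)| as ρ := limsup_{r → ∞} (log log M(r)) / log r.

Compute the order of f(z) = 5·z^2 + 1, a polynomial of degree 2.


|f(z)| ≤ Σ|c_k|·r^k = O(r^2) as r → ∞. Polynomial growth is O(e^{r^ε}) for every ε > 0 (since r^2/e^{r^ε} → 0), so ρ ≤ ε for all ε > 0, i.e. ρ = 0. Every nonconstant polynomial has order 0.
Therefore ρ = 0.

Order ρ = 0.


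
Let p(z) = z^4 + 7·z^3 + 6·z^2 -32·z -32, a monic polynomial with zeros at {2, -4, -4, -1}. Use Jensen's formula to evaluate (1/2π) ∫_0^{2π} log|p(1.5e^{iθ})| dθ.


Zeros: -4, -4, -1, 2; r = 1.5.
Inside |z| < r: -1. Outside (|z| ≥ r): -4, -4, 2.
p(0) = -32, so log|p(0)| = log(32) = 3.4657.
Apply Jensen: I(r) = log|p(0)| + Σ_k log(r/|z_k|), summed over zeros inside |z| < r.
  log(r/|z_k|) for z_k = -1: log(1.5/1) = 0.4055
  Outside zeros (-4, -4, 2) contribute nothing to the Jensen sum.
Sum over inside zeros: 0.4055.
I(r) = log|p(0)| + (inside sum) = 3.4657 + 0.4055 = 3.8712.
Note: since some zeros are outside |z| ≤ r, the simplified n·log(r) form does NOT apply — only the inside zeros contribute.

I(r) ≈ 3.8712.


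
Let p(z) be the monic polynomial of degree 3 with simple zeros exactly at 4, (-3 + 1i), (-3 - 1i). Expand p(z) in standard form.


The polynomial is p(z) = ∏_{α ∈ S} (z − α), where S = {4, (-3 + 1i), (-3 - 1i)}.
Expanding the product yields: p(z) = z^3 + 2·z^2 -14·z -40.
Note conjugate pairs combine to real quadratics: (z − (-3+1i))(z − (-3−1i)) = z² + 6z + 10.
The resulting polynomial has degree 3 and real coefficients as required.

p(z) = z^3 + 2·z^2 -14·z -40.


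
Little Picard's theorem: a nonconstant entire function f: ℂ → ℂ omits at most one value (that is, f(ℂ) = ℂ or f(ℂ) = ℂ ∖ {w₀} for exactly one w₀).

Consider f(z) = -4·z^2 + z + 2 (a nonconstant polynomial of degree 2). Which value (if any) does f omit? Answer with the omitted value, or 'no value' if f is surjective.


Little Picard bounds the complement of f(ℂ) to at most one point.
For every w ∈ ℂ, the equation p(z) − w = 0 is a nonconstant polynomial in z and hence has at least one root by the fundamental theorem of algebra. So p is surjective onto ℂ, omitting no value.

Omitted value: no value.


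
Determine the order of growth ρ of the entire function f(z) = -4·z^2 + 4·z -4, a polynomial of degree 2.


|f(z)| ≤ Σ|c_k|·r^k = O(r^2) as r → ∞. Polynomial growth is O(e^{r^ε}) for every ε > 0 (since r^2/e^{r^ε} → 0), so ρ ≤ ε for all ε > 0, i.e. ρ = 0. Every nonconstant polynomial has order 0.
Therefore ρ = 0.

Order ρ = 0.


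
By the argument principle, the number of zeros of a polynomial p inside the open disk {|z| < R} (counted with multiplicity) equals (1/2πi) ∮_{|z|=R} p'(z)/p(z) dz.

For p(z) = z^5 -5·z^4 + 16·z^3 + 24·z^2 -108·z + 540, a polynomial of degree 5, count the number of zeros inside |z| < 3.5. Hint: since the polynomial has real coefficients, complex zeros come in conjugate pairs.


The zeros of p are: (1 + 3i), (1 - 3i), (3 + 3i), (3 - 3i), -3.
Their magnitudes are: 3.162, 3.162, 4.243, 4.243, 3.
Zeros with |z| < R = 3.5: (1 + 3i), (1 - 3i), -3.
Count = 3.
By the argument principle, (1/2πi) ∮_{|z|=R} p'(z)/p(z) dz equals exactly this count.

Number of zeros inside |z| < 3.5: 3.


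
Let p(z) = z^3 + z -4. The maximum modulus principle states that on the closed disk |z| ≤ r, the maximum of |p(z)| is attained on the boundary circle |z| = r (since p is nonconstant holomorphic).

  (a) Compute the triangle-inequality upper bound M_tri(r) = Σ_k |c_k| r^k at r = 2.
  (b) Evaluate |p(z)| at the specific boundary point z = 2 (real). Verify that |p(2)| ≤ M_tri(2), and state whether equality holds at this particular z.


Coefficients: c_0 = -4, c_1 = 1, c_2 = 0, c_3 = 1. Radius r = 2.
Part (a). Triangle bound: M_tri(r) = Σ_k |c_k| r^k
  = |-4|·2^0 + |1|·2^1 + |0|·2^2 + |1|·2^3
  = 4 + 2 + 0 + 8 = 14.
This bounds M(r) := max_{|z|=r} |p(z)| from above; equality holds iff all terms c_k z^k can be made to align in phase at a single z on |z|=r.
Part (b). At z = 2 (real, on the circle |z| = r):
  p(2) = (-4)·2^0 + (1)·2^1 + (0)·2^2 + (1)·2^3 = 6.
  |p(2)| = 6.
Check: |p(2)| = 6 ≤ 14 = M_tri(2). ✓ Equality does not hold at z = 2 (the coefficients have mixed signs, so the terms do not all align in phase there).

M_tri(2) = 14; |p(2)| = 6; equality at z=2: no.


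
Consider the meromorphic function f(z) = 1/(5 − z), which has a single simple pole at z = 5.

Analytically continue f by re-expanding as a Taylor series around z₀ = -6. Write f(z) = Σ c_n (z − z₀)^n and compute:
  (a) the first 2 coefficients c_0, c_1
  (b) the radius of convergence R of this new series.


Let w = z − z₀, so z = z₀ + w.
Then 5 − z = 5 − (z₀ + w) = (5 − z₀) − w = 11 − w.
f(z) = 1/(11 − w) = (1/(11)) · 1/(1 − w/(11)) = Σ_{n≥0} w^n / (11)^(n+1).
So c_n = 1/(11)^(n+1):
  c_0 = 1/(11)^1 = 1/11.
  c_1 = 1/(11)^2 = 1/121.
The series is valid for |w/d| < 1, i.e. |z − z₀| < |d|.
Radius of convergence: R = |5 − z₀| = |11| = 11 (distance from z₀ to the singularity z = 5).

c_0 = 1/11, c_1 = 1/121; R = 11.


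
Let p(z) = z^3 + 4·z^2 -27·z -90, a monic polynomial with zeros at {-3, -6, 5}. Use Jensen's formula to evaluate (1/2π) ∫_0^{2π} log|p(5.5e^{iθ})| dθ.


Zeros: -6, -3, 5; r = 5.5.
Inside |z| < r: -3, 5. Outside (|z| ≥ r): -6.
p(0) = -90, so log|p(0)| = log(90) = 4.4998.
Apply Jensen: I(r) = log|p(0)| + Σ_k log(r/|z_k|), summed over zeros inside |z| < r.
  log(r/|z_k|) for z_k = -3: log(5.5/3) = 0.6061
  log(r/|z_k|) for z_k = 5: log(5.5/5) = 0.0953
  Outside zeros (-6) contribute nothing to the Jensen sum.
Sum over inside zeros: 0.7014.
I(r) = log|p(0)| + (inside sum) = 4.4998 + 0.7014 = 5.2013.
Note: since some zeros are outside |z| ≤ r, the simplified n·log(r) form does NOT apply — only the inside zeros contribute.

I(r) ≈ 5.2013.


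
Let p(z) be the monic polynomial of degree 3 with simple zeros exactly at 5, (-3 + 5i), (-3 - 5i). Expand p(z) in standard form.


The polynomial is p(z) = ∏_{α ∈ S} (z − α), where S = {5, (-3 + 5i), (-3 - 5i)}.
Expanding the product yields: p(z) = z^3 + z^2 + 4·z -170.
Note conjugate pairs combine to real quadratics: (z − (-3+5i))(z − (-3−5i)) = z² + 6z + 34.
The resulting polynomial has degree 3 and real coefficients as required.

p(z) = z^3 + z^2 + 4·z -170.


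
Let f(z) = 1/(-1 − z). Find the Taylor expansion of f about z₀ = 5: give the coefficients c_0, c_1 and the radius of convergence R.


Let w = z − z₀, so z = z₀ + w.
Then -1 − z = -1 − (z₀ + w) = (-1 − z₀) − w = -6 − w.
f(z) = 1/(-6 − w) = (1/(-6)) · 1/(1 − w/(-6)) = Σ_{n≥0} w^n / (-6)^(n+1).
So c_n = 1/(-6)^(n+1):
  c_0 = 1/(-6)^1 = -1/6.
  c_1 = 1/(-6)^2 = 1/36.
The series is valid for |w/d| < 1, i.e. |z − z₀| < |d|.
Radius of convergence: R = |-1 − z₀| = |-6| = 6 (distance from z₀ to the singularity z = -1).

c_0 = -1/6, c_1 = 1/36; R = 6.


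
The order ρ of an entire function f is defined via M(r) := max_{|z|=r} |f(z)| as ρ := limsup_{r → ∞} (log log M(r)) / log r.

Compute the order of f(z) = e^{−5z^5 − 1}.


|e^{−5z^5 − 1}| = e^{Re(-5·z^5) + -1} ≤ e^{5|z|^5 + -1} = e^{5r^5 + -1} on |z| = r, so ρ ≤ 5. Choosing z on |z|=r so that -5·z^5 is real positive (always possible by picking arg z appropriately) gives |f(z)| = e^{5r^5 + -1}, matching the bound. The additive constant -1 does not affect log log M(r) ~ 5·log r. Hence ρ = 5.
Therefore ρ = 5.

Order ρ = 5.


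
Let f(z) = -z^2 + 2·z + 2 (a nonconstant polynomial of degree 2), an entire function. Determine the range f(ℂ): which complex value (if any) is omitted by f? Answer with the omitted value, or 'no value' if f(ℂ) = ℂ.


Little Picard bounds the complement of f(ℂ) to at most one point.
For every w ∈ ℂ, the equation p(z) − w = 0 is a nonconstant polynomial in z and hence has at least one root by the fundamental theorem of algebra. So p is surjective onto ℂ, omitting no value.

Omitted value: no value.


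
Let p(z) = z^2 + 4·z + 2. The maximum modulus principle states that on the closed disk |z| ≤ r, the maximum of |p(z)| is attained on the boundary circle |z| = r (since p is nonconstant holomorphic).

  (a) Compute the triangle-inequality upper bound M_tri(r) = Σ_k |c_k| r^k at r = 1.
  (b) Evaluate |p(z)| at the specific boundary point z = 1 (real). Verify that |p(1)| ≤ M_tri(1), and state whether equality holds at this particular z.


Coefficients: c_0 = 2, c_1 = 4, c_2 = 1. Radius r = 1.
Part (a). Triangle bound: M_tri(r) = Σ_k |c_k| r^k
  = |2|·1^0 + |4|·1^1 + |1|·1^2
  = 2 + 4 + 1 = 7.
This bounds M(r) := max_{|z|=r} |p(z)| from above; equality holds iff all terms c_k z^k can be made to align in phase at a single z on |z|=r.
Part (b). At z = 1 (real, on the circle |z| = r):
  p(1) = (2)·1^0 + (4)·1^1 + (1)·1^2 = 7.
  |p(1)| = 7.
Since all nonzero coefficients share the same sign, |p(1)| = 7 = M_tri(1); the triangle bound is attained at z = 1, so in fact M(r) = 7.

M_tri(1) = 7; |p(1)| = 7; equality at z=1: yes.


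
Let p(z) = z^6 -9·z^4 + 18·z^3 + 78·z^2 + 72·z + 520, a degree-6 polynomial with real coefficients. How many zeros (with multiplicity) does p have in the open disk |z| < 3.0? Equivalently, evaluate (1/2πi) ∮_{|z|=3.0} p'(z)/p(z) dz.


The zeros of p are: (0 + 2i), (0 - 2i), (3 + 2i), (3 - 2i), (-3 + 1i), (-3 - 1i).
Their magnitudes are: 2, 2, 3.606, 3.606, 3.162, 3.162.
Zeros with |z| < R = 3.0: (0 + 2i), (0 - 2i).
Count = 2.
By the argument principle, (1/2πi) ∮_{|z|=R} p'(z)/p(z) dz equals exactly this count.

Number of zeros inside |z| < 3.0: 2.


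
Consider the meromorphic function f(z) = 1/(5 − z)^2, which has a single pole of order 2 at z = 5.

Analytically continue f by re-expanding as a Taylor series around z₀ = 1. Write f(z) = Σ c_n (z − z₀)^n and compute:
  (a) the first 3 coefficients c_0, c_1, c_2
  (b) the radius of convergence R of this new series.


Let w = z − z₀, so z = z₀ + w.
Then 5 − z = 5 − (z₀ + w) = (5 − z₀) − w = 4 − w.
f(z) = 1/(4 − w)^2 = (1/(4)^2) · (1 − w/(4))^{−2}.
By the binomial series (1−u)^{−2} = Σ_{n≥0} C(n+1, 1) u^n for |u|<1, with u = w/(4):
  c_n = C(n+1, 1) / (4)^(n+2).
  c_0 = 1/(4)^2 = 1/16.
  c_1 = 2/(4)^3 = 1/32.
  c_2 = 3/(4)^4 = 3/256.
The series is valid for |w/d| < 1, i.e. |z − z₀| < |d|.
Radius of convergence: R = |5 − z₀| = |4| = 4 (distance from z₀ to the singularity z = 5).

c_0 = 1/16, c_1 = 1/32, c_2 = 3/256; R = 4.


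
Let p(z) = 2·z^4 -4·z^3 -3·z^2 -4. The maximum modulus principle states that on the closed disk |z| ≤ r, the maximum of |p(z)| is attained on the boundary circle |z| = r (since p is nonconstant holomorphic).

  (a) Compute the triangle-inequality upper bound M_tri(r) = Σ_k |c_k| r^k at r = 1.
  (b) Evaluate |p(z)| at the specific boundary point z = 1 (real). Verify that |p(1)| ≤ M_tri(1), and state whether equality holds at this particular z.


Coefficients: c_0 = -4, c_1 = 0, c_2 = -3, c_3 = -4, c_4 = 2. Radius r = 1.
Part (a). Triangle bound: M_tri(r) = Σ_k |c_k| r^k
  = |-4|·1^0 + |0|·1^1 + |-3|·1^2 + |-4|·1^3 + |2|·1^4
  = 4 + 0 + 3 + 4 + 2 = 13.
This bounds M(r) := max_{|z|=r} |p(z)| from above; equality holds iff all terms c_k z^k can be made to align in phase at a single z on |z|=r.
Part (b). At z = 1 (real, on the circle |z| = r):
  p(1) = (-4)·1^0 + (0)·1^1 + (-3)·1^2 + (-4)·1^3 + (2)·1^4 = -9.
  |p(1)| = 9.
Check: |p(1)| = 9 ≤ 13 = M_tri(1). ✓ Equality does not hold at z = 1 (the coefficients have mixed signs, so the terms do not all align in phase there).

M_tri(1) = 13; |p(1)| = 9; equality at z=1: no.


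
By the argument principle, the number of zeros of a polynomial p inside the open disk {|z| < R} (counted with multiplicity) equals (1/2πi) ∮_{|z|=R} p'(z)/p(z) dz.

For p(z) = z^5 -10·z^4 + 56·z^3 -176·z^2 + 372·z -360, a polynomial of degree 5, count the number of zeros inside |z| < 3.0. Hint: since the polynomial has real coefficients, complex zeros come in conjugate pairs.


The zeros of p are: 2, (3 + 3i), (3 - 3i), (1 + 3i), (1 - 3i).
Their magnitudes are: 2, 4.243, 4.243, 3.162, 3.162.
Zeros with |z| < R = 3.0: 2.
Count = 1.
By the argument principle, (1/2πi) ∮_{|z|=R} p'(z)/p(z) dz equals exactly this count.

Number of zeros inside |z| < 3.0: 1.
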